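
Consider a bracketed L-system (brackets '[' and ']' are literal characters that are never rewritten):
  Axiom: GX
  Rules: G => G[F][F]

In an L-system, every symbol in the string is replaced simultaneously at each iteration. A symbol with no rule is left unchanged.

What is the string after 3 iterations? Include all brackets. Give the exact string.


Answer: G[F][F][F][F][F][F]X

Derivation:
Step 0: GX
Step 1: G[F][F]X
Step 2: G[F][F][F][F]X
Step 3: G[F][F][F][F][F][F]X


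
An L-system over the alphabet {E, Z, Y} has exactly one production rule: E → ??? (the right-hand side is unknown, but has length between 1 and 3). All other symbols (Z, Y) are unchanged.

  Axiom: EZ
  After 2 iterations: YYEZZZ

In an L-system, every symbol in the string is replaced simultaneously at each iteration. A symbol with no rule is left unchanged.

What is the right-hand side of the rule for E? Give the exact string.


Answer: YEZ

Derivation:
Trying E → YEZ:
  Step 0: EZ
  Step 1: YEZZ
  Step 2: YYEZZZ
Matches the given result.


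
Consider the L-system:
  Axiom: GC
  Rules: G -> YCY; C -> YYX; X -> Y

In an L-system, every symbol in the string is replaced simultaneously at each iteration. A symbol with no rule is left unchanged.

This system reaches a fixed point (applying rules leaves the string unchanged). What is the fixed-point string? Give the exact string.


Step 0: GC
Step 1: YCYYYX
Step 2: YYYXYYYY
Step 3: YYYYYYYY
Step 4: YYYYYYYY  (unchanged — fixed point at step 3)

Answer: YYYYYYYY


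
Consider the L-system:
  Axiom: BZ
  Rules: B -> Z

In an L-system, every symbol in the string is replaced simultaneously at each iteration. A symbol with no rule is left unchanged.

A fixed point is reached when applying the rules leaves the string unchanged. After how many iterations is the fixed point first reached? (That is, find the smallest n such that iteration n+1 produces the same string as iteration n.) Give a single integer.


Answer: 1

Derivation:
Step 0: BZ
Step 1: ZZ
Step 2: ZZ  (unchanged — fixed point at step 1)


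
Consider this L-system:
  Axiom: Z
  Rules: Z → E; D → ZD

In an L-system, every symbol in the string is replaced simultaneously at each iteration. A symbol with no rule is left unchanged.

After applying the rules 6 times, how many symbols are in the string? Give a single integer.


Step 0: length = 1
Step 1: length = 1
Step 2: length = 1
Step 3: length = 1
Step 4: length = 1
Step 5: length = 1
Step 6: length = 1

Answer: 1


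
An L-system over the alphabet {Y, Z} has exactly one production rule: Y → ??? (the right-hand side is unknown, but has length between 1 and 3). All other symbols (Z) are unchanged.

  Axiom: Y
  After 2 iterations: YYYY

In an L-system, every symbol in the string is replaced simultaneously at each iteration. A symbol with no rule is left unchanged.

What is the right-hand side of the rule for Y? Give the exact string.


Trying Y → YY:
  Step 0: Y
  Step 1: YY
  Step 2: YYYY
Matches the given result.

Answer: YY


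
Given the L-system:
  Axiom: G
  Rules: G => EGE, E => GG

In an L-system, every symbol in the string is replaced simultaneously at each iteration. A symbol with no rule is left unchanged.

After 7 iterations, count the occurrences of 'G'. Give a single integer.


Step 0: G  (1 'G')
Step 1: EGE  (1 'G')
Step 2: GGEGEGG  (5 'G')
Step 3: EGEEGEGGEGEGGEGEEGE  (9 'G')
Step 4: GGEGEGGGGEGEGGEGEEGEGGEGEGGEGEEGEGGEGEGGGGEGEGG  (29 'G')
Step 5: EGEEGEGGEGEGGEGEEGEEGEEGEGGEGEGGEGEEGEGGEGEGGGGEGEGGEGEEGEGGEGEGGEGEEGEGGEGEGGGGEGEGGEGEEGEGGEGEGGEGEEGEEGEEGEGGEGEGGEGEEGE  (65 'G')
Step 6: GGEGEGGGGEGEGGEGEEGEGGEGEGGEGEEGEGGEGEGGGGEGEGGGGEGEGGGGEGEGGEGEEGEGGEGEGGEGEEGEGGEGEGGGGEGEGGEGEEGEGGEGEGGEGEEGEEGEEGEGGEGEGGEGEEGEGGEGEGGGGEGEGGEGEEGEGGEGEGGEGEEGEGGEGEGGGGEGEGGEGEEGEGGEGEGGEGEEGEEGEEGEGGEGEGGEGEEGEGGEGEGGGGEGEGGEGEEGEGGEGEGGEGEEGEGGEGEGGGGEGEGGGGEGEGGGGEGEGGEGEEGEGGEGEGGEGEEGEGGEGEGGGGEGEGG  (181 'G')
Step 7: EGEEGEGGEGEGGEGEEGEEGEEGEGGEGEGGEGEEGEGGEGEGGGGEGEGGEGEEGEGGEGEGGEGEEGEGGEGEGGGGEGEGGEGEEGEGGEGEGGEGEEGEEGEEGEGGEGEGGEGEEGEEGEEGEGGEGEGGEGEEGEEGEEGEGGEGEGGEGEEGEGGEGEGGGGEGEGGEGEEGEGGEGEGGEGEEGEGGEGEGGGGEGEGGEGEEGEGGEGEGGEGEEGEEGEEGEGGEGEGGEGEEGEGGEGEGGGGEGEGGEGEEGEGGEGEGGEGEEGEGGEGEGGGGEGEGGGGEGEGGGGEGEGGEGEEGEGGEGEGGEGEEGEGGEGEGGGGEGEGGEGEEGEGGEGEGGEGEEGEEGEEGEGGEGEGGEGEEGEGGEGEGGGGEGEGGEGEEGEGGEGEGGEGEEGEGGEGEGGGGEGEGGEGEEGEGGEGEGGEGEEGEEGEEGEGGEGEGGEGEEGEGGEGEGGGGEGEGGEGEEGEGGEGEGGEGEEGEGGEGEGGGGEGEGGGGEGEGGGGEGEGGEGEEGEGGEGEGGEGEEGEGGEGEGGGGEGEGGEGEEGEGGEGEGGEGEEGEEGEEGEGGEGEGGEGEEGEGGEGEGGGGEGEGGEGEEGEGGEGEGGEGEEGEGGEGEGGGGEGEGGEGEEGEGGEGEGGEGEEGEEGEEGEGGEGEGGEGEEGEEGEEGEGGEGEGGEGEEGEEGEEGEGGEGEGGEGEEGEGGEGEGGGGEGEGGEGEEGEGGEGEGGEGEEGEGGEGEGGGGEGEGGEGEEGEGGEGEGGEGEEGEEGEEGEGGEGEGGEGEEGE  (441 'G')

Answer: 441


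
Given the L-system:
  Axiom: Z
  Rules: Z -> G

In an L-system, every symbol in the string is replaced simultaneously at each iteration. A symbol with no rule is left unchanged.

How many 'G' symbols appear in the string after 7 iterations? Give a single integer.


Step 0: Z  (0 'G')
Step 1: G  (1 'G')
Step 2: G  (1 'G')
Step 3: G  (1 'G')
Step 4: G  (1 'G')
Step 5: G  (1 'G')
Step 6: G  (1 'G')
Step 7: G  (1 'G')

Answer: 1


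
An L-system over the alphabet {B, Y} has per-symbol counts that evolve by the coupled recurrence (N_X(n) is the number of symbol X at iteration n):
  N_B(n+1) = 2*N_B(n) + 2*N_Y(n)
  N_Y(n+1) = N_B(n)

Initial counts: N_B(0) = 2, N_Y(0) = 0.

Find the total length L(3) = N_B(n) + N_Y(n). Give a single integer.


Step 0: N_B=2, N_Y=0, L=2
Step 1: N_B=4, N_Y=2, L=6
Step 2: N_B=12, N_Y=4, L=16
Step 3: N_B=32, N_Y=12, L=44

Answer: 44


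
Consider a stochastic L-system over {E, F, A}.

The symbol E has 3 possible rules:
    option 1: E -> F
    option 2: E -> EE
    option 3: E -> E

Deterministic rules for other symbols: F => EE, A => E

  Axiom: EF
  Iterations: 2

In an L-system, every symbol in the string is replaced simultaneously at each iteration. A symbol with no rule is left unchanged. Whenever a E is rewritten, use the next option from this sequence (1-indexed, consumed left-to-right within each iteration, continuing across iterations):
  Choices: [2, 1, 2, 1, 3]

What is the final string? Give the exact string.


Step 0: EF
Step 1: EEEE  (used choices [2])
Step 2: FEEFE  (used choices [1, 2, 1, 3])

Answer: FEEFE


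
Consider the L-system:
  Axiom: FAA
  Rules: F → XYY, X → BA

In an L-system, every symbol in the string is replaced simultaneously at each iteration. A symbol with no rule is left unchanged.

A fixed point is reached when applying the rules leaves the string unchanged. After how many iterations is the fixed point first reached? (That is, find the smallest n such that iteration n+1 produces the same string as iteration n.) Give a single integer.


Answer: 2

Derivation:
Step 0: FAA
Step 1: XYYAA
Step 2: BAYYAA
Step 3: BAYYAA  (unchanged — fixed point at step 2)


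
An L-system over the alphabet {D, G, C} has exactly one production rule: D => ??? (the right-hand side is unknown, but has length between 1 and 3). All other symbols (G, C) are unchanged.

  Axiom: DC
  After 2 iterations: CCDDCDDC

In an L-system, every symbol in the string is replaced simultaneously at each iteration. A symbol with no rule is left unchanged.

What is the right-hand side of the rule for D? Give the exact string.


Trying D => CDD:
  Step 0: DC
  Step 1: CDDC
  Step 2: CCDDCDDC
Matches the given result.

Answer: CDD


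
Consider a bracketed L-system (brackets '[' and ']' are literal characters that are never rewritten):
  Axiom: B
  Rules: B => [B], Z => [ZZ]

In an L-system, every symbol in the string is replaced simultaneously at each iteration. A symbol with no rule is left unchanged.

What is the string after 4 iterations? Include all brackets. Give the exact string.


Answer: [[[[B]]]]

Derivation:
Step 0: B
Step 1: [B]
Step 2: [[B]]
Step 3: [[[B]]]
Step 4: [[[[B]]]]


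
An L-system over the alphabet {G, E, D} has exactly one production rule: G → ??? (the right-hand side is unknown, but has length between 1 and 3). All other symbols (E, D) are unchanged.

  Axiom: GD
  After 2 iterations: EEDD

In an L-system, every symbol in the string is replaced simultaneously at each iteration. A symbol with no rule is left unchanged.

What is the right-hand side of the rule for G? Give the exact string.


Trying G → EED:
  Step 0: GD
  Step 1: EEDD
  Step 2: EEDD
Matches the given result.

Answer: EED


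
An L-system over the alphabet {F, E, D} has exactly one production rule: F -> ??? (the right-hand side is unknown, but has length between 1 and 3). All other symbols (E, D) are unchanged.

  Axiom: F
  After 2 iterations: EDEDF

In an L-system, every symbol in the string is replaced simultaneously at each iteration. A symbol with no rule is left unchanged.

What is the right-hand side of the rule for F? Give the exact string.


Trying F -> EDF:
  Step 0: F
  Step 1: EDF
  Step 2: EDEDF
Matches the given result.

Answer: EDF


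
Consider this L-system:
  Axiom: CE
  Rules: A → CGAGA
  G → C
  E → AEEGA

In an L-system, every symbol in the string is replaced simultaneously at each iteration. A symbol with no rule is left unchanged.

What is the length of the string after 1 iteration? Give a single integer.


Answer: 6

Derivation:
Step 0: length = 2
Step 1: length = 6


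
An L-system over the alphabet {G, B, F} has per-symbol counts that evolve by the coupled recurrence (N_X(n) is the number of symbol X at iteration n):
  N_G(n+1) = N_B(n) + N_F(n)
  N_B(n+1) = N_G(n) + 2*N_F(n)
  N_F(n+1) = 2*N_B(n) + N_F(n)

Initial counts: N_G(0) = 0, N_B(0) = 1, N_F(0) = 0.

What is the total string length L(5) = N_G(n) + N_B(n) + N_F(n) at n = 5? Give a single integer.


Answer: 207

Derivation:
Step 0: N_G=0, N_B=1, N_F=0, L=1
Step 1: N_G=1, N_B=0, N_F=2, L=3
Step 2: N_G=2, N_B=5, N_F=2, L=9
Step 3: N_G=7, N_B=6, N_F=12, L=25
Step 4: N_G=18, N_B=31, N_F=24, L=73
Step 5: N_G=55, N_B=66, N_F=86, L=207


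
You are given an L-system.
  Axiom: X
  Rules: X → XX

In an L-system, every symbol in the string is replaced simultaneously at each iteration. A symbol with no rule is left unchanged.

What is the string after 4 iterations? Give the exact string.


Answer: XXXXXXXXXXXXXXXX

Derivation:
Step 0: X
Step 1: XX
Step 2: XXXX
Step 3: XXXXXXXX
Step 4: XXXXXXXXXXXXXXXX


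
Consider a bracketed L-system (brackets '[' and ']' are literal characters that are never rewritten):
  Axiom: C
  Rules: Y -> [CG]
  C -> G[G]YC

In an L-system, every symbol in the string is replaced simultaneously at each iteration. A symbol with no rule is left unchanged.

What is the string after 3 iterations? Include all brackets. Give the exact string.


Answer: G[G][G[G]YCG]G[G][CG]G[G]YC

Derivation:
Step 0: C
Step 1: G[G]YC
Step 2: G[G][CG]G[G]YC
Step 3: G[G][G[G]YCG]G[G][CG]G[G]YC


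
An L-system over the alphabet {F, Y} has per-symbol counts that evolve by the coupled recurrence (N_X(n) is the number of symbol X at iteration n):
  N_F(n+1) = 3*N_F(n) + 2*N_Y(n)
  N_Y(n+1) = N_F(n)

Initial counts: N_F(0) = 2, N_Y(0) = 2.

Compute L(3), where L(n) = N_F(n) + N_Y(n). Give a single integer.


Answer: 156

Derivation:
Step 0: N_F=2, N_Y=2, L=4
Step 1: N_F=10, N_Y=2, L=12
Step 2: N_F=34, N_Y=10, L=44
Step 3: N_F=122, N_Y=34, L=156


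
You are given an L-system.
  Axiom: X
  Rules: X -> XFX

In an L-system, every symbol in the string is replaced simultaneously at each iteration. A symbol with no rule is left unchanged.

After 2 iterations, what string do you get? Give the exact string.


Answer: XFXFXFX

Derivation:
Step 0: X
Step 1: XFX
Step 2: XFXFXFX


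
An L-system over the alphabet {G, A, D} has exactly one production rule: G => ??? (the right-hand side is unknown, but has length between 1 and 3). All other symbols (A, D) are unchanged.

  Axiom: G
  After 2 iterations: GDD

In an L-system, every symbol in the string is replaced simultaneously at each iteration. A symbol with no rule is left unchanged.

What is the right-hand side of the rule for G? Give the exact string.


Answer: GD

Derivation:
Trying G => GD:
  Step 0: G
  Step 1: GD
  Step 2: GDD
Matches the given result.


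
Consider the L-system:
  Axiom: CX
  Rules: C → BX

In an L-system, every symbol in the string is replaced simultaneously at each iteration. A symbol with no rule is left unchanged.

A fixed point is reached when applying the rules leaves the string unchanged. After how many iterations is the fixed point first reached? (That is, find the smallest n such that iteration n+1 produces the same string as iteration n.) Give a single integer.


Answer: 1

Derivation:
Step 0: CX
Step 1: BXX
Step 2: BXX  (unchanged — fixed point at step 1)


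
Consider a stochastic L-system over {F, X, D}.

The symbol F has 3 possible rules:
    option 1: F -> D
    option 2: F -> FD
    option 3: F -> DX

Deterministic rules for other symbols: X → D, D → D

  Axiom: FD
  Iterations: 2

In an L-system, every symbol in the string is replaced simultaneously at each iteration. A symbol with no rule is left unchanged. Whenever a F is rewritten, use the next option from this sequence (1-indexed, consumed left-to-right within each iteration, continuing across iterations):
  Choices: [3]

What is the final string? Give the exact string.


Step 0: FD
Step 1: DXD  (used choices [3])
Step 2: DDD  (used choices [])

Answer: DDD


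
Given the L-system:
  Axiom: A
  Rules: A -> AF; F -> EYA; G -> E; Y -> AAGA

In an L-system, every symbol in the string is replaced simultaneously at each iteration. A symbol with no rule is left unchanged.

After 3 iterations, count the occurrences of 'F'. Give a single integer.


Answer: 2

Derivation:
Step 0: A  (0 'F')
Step 1: AF  (1 'F')
Step 2: AFEYA  (1 'F')
Step 3: AFEYAEAAGAAF  (2 'F')


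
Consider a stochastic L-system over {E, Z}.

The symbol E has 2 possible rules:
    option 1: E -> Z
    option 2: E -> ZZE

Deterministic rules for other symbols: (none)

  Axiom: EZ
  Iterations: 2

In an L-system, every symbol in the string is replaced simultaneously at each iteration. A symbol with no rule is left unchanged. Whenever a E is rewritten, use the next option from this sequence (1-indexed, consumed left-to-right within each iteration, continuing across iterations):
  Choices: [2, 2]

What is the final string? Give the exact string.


Answer: ZZZZEZ

Derivation:
Step 0: EZ
Step 1: ZZEZ  (used choices [2])
Step 2: ZZZZEZ  (used choices [2])


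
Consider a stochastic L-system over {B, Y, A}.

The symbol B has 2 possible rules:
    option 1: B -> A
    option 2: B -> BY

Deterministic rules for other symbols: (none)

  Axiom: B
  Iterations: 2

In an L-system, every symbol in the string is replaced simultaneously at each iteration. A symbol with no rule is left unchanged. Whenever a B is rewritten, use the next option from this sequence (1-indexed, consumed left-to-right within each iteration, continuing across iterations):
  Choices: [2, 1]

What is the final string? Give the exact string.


Answer: AY

Derivation:
Step 0: B
Step 1: BY  (used choices [2])
Step 2: AY  (used choices [1])


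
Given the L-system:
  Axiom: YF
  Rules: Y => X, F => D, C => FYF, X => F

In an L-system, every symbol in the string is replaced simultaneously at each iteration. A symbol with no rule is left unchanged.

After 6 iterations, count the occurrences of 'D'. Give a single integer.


Step 0: YF  (0 'D')
Step 1: XD  (1 'D')
Step 2: FD  (1 'D')
Step 3: DD  (2 'D')
Step 4: DD  (2 'D')
Step 5: DD  (2 'D')
Step 6: DD  (2 'D')

Answer: 2


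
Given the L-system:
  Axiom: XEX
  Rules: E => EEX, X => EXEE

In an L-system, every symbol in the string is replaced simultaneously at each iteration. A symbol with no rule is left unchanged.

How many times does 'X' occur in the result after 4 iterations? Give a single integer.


Answer: 119

Derivation:
Step 0: XEX  (2 'X')
Step 1: EXEEEEXEXEE  (3 'X')
Step 2: EEXEXEEEEXEEXEEXEEXEXEEEEXEXEEEEXEEX  (11 'X')
Step 3: EEXEEXEXEEEEXEXEEEEXEEXEEXEEXEXEEEEXEEXEXEEEEXEEXEXEEEEXEEXEXEEEEXEXEEEEXEEXEEXEEXEXEEEEXEXEEEEXEEXEEXEEXEXEEEEXEEXEXEE  (36 'X')
Step 4: EEXEEXEXEEEEXEEXEXEEEEXEXEEEEXEEXEEXEEXEXEEEEXEXEEEEXEEXEEXEEXEXEEEEXEEXEXEEEEXEEXEXEEEEXEEXEXEEEEXEXEEEEXEEXEEXEEXEXEEEEXEEXEXEEEEXEXEEEEXEEXEEXEEXEXEEEEXEEXEXEEEEXEXEEEEXEEXEEXEEXEXEEEEXEEXEXEEEEXEXEEEEXEEXEEXEEXEXEEEEXEXEEEEXEEXEEXEEXEXEEEEXEEXEXEEEEXEEXEXEEEEXEEXEXEEEEXEXEEEEXEEXEEXEEXEXEEEEXEXEEEEXEEXEEXEEXEXEEEEXEEXEXEEEEXEEXEXEEEEXEEXEXEEEEXEXEEEEXEEXEEXEEXEXEEEEXEEXEXEEEEXEXEEEEXEEX  (119 'X')


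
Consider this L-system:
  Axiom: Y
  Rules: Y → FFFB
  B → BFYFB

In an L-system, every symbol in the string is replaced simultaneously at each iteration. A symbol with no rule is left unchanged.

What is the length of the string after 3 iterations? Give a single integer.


Answer: 19

Derivation:
Step 0: length = 1
Step 1: length = 4
Step 2: length = 8
Step 3: length = 19


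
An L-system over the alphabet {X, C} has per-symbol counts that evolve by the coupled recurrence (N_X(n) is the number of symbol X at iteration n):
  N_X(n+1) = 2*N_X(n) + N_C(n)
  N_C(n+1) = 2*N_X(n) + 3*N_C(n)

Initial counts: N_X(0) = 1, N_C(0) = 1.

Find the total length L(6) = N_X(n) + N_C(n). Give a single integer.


Step 0: N_X=1, N_C=1, L=2
Step 1: N_X=3, N_C=5, L=8
Step 2: N_X=11, N_C=21, L=32
Step 3: N_X=43, N_C=85, L=128
Step 4: N_X=171, N_C=341, L=512
Step 5: N_X=683, N_C=1365, L=2048
Step 6: N_X=2731, N_C=5461, L=8192

Answer: 8192


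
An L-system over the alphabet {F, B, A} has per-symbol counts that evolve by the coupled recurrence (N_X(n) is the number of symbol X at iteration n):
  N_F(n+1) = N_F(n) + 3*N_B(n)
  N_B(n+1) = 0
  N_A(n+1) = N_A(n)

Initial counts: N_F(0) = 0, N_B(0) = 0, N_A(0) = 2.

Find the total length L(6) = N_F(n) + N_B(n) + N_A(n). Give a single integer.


Step 0: N_F=0, N_B=0, N_A=2, L=2
Step 1: N_F=0, N_B=0, N_A=2, L=2
Step 2: N_F=0, N_B=0, N_A=2, L=2
Step 3: N_F=0, N_B=0, N_A=2, L=2
Step 4: N_F=0, N_B=0, N_A=2, L=2
Step 5: N_F=0, N_B=0, N_A=2, L=2
Step 6: N_F=0, N_B=0, N_A=2, L=2

Answer: 2


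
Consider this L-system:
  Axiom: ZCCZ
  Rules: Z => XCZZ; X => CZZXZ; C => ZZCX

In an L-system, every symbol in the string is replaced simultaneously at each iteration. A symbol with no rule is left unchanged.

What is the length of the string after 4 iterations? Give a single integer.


Answer: 1220

Derivation:
Step 0: length = 4
Step 1: length = 16
Step 2: length = 68
Step 3: length = 288
Step 4: length = 1220


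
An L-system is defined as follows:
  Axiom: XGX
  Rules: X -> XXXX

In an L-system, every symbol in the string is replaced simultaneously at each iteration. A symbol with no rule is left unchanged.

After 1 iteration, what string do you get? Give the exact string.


Step 0: XGX
Step 1: XXXXGXXXX

Answer: XXXXGXXXX


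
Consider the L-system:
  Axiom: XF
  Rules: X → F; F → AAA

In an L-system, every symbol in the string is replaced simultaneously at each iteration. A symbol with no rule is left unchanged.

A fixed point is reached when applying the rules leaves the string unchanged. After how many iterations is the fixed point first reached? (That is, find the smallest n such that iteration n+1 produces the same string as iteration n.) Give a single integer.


Answer: 2

Derivation:
Step 0: XF
Step 1: FAAA
Step 2: AAAAAA
Step 3: AAAAAA  (unchanged — fixed point at step 2)


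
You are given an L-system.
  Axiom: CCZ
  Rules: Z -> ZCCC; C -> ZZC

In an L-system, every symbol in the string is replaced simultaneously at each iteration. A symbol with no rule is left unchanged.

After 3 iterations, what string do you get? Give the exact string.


Answer: ZCCCZZCZZCZZCZCCCZZCZZCZZCZCCCZCCCZZCZCCCZZCZZCZZCZCCCZZCZZCZZCZCCCZCCCZZCZCCCZZCZZCZZCZCCCZCCCZZCZCCCZCCCZZCZCCCZCCCZZC

Derivation:
Step 0: CCZ
Step 1: ZZCZZCZCCC
Step 2: ZCCCZCCCZZCZCCCZCCCZZCZCCCZZCZZCZZC
Step 3: ZCCCZZCZZCZZCZCCCZZCZZCZZCZCCCZCCCZZCZCCCZZCZZCZZCZCCCZZCZZCZZCZCCCZCCCZZCZCCCZZCZZCZZCZCCCZCCCZZCZCCCZCCCZZCZCCCZCCCZZC


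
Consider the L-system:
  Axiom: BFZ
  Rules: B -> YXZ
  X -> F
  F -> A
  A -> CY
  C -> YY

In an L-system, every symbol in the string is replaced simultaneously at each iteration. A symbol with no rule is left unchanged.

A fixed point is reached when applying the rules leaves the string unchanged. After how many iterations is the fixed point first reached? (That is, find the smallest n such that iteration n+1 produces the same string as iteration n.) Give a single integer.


Step 0: BFZ
Step 1: YXZAZ
Step 2: YFZCYZ
Step 3: YAZYYYZ
Step 4: YCYZYYYZ
Step 5: YYYYZYYYZ
Step 6: YYYYZYYYZ  (unchanged — fixed point at step 5)

Answer: 5


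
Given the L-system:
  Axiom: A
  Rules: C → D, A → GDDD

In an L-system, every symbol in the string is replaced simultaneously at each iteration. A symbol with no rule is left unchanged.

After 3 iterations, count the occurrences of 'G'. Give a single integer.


Answer: 1

Derivation:
Step 0: A  (0 'G')
Step 1: GDDD  (1 'G')
Step 2: GDDD  (1 'G')
Step 3: GDDD  (1 'G')


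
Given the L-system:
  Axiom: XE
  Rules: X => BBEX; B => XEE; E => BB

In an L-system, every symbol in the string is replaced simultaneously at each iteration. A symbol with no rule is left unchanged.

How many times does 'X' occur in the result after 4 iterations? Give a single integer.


Answer: 37

Derivation:
Step 0: XE  (1 'X')
Step 1: BBEXBB  (1 'X')
Step 2: XEEXEEBBBBEXXEEXEE  (5 'X')
Step 3: BBEXBBBBBBEXBBBBXEEXEEXEEXEEBBBBEXBBEXBBBBBBEXBBBB  (9 'X')
Step 4: XEEXEEBBBBEXXEEXEEXEEXEEXEEXEEBBBBEXXEEXEEXEEXEEBBEXBBBBBBEXBBBBBBEXBBBBBBEXBBBBXEEXEEXEEXEEBBBBEXXEEXEEBBBBEXXEEXEEXEEXEEXEEXEEBBBBEXXEEXEEXEEXEE  (37 'X')


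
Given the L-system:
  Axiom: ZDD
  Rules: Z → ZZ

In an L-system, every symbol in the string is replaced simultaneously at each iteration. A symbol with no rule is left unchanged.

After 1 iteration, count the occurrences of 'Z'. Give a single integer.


Answer: 2

Derivation:
Step 0: ZDD  (1 'Z')
Step 1: ZZDD  (2 'Z')


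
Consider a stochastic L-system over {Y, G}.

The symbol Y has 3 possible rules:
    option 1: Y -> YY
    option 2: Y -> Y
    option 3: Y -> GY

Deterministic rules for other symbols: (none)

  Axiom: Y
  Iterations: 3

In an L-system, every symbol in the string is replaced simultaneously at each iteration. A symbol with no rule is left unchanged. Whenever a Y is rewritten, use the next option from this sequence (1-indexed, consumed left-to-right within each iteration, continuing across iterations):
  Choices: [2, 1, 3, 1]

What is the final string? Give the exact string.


Step 0: Y
Step 1: Y  (used choices [2])
Step 2: YY  (used choices [1])
Step 3: GYYY  (used choices [3, 1])

Answer: GYYY


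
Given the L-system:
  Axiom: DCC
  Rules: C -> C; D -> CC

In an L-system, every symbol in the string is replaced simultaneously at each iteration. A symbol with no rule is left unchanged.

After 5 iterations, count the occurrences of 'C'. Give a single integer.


Answer: 4

Derivation:
Step 0: DCC  (2 'C')
Step 1: CCCC  (4 'C')
Step 2: CCCC  (4 'C')
Step 3: CCCC  (4 'C')
Step 4: CCCC  (4 'C')
Step 5: CCCC  (4 'C')


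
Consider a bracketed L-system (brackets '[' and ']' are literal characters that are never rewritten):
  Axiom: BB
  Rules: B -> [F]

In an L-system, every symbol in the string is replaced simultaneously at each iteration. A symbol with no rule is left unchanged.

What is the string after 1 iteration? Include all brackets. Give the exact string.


Step 0: BB
Step 1: [F][F]

Answer: [F][F]


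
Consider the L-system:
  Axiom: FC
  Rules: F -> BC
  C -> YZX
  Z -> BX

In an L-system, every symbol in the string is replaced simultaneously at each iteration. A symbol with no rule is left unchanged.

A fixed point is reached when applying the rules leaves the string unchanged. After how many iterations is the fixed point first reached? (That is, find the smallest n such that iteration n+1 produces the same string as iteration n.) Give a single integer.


Answer: 3

Derivation:
Step 0: FC
Step 1: BCYZX
Step 2: BYZXYBXX
Step 3: BYBXXYBXX
Step 4: BYBXXYBXX  (unchanged — fixed point at step 3)


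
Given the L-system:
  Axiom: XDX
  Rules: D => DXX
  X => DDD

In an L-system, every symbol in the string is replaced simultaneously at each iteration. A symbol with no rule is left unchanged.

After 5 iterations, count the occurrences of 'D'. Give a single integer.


Step 0: XDX  (1 'D')
Step 1: DDDDXXDDD  (7 'D')
Step 2: DXXDXXDXXDXXDDDDDDDXXDXXDXX  (13 'D')
Step 3: DXXDDDDDDDXXDDDDDDDXXDDDDDDDXXDDDDDDDXXDXXDXXDXXDXXDXXDXXDDDDDDDXXDDDDDDDXXDDDDDD  (55 'D')
Step 4: DXXDDDDDDDXXDXXDXXDXXDXXDXXDXXDDDDDDDXXDXXDXXDXXDXXDXXDXXDDDDDDDXXDXXDXXDXXDXXDXXDXXDDDDDDDXXDXXDXXDXXDXXDXXDXXDDDDDDDXXDDDDDDDXXDDDDDDDXXDDDDDDDXXDDDDDDDXXDDDDDDDXXDDDDDDDXXDXXDXXDXXDXXDXXDXXDDDDDDDXXDXXDXXDXXDXXDXXDXXDDDDDDDXXDXXDXXDXXDXXDXX  (133 'D')
Step 5: DXXDDDDDDDXXDXXDXXDXXDXXDXXDXXDDDDDDDXXDDDDDDDXXDDDDDDDXXDDDDDDDXXDDDDDDDXXDDDDDDDXXDDDDDDDXXDXXDXXDXXDXXDXXDXXDDDDDDDXXDDDDDDDXXDDDDDDDXXDDDDDDDXXDDDDDDDXXDDDDDDDXXDDDDDDDXXDXXDXXDXXDXXDXXDXXDDDDDDDXXDDDDDDDXXDDDDDDDXXDDDDDDDXXDDDDDDDXXDDDDDDDXXDDDDDDDXXDXXDXXDXXDXXDXXDXXDDDDDDDXXDDDDDDDXXDDDDDDDXXDDDDDDDXXDDDDDDDXXDDDDDDDXXDDDDDDDXXDXXDXXDXXDXXDXXDXXDDDDDDDXXDXXDXXDXXDXXDXXDXXDDDDDDDXXDXXDXXDXXDXXDXXDXXDDDDDDDXXDXXDXXDXXDXXDXXDXXDDDDDDDXXDXXDXXDXXDXXDXXDXXDDDDDDDXXDXXDXXDXXDXXDXXDXXDDDDDDDXXDXXDXXDXXDXXDXXDXXDDDDDDDXXDDDDDDDXXDDDDDDDXXDDDDDDDXXDDDDDDDXXDDDDDDDXXDDDDDDDXXDXXDXXDXXDXXDXXDXXDDDDDDDXXDDDDDDDXXDDDDDDDXXDDDDDDDXXDDDDDDDXXDDDDDDDXXDDDDDDDXXDXXDXXDXXDXXDXXDXXDDDDDDDXXDDDDDDDXXDDDDDDDXXDDDDDDDXXDDDDDDDXXDDDDDD  (463 'D')

Answer: 463


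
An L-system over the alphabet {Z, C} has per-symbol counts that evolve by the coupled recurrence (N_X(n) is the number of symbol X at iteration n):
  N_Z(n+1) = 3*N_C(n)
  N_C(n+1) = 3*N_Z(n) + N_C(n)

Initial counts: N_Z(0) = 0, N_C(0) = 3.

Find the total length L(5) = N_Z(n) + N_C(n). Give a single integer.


Answer: 1821

Derivation:
Step 0: N_Z=0, N_C=3, L=3
Step 1: N_Z=9, N_C=3, L=12
Step 2: N_Z=9, N_C=30, L=39
Step 3: N_Z=90, N_C=57, L=147
Step 4: N_Z=171, N_C=327, L=498
Step 5: N_Z=981, N_C=840, L=1821


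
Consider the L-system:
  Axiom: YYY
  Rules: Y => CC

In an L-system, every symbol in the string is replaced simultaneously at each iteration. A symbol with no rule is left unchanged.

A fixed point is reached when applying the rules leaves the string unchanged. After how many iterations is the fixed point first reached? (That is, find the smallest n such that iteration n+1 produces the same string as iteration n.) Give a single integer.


Answer: 1

Derivation:
Step 0: YYY
Step 1: CCCCCC
Step 2: CCCCCC  (unchanged — fixed point at step 1)


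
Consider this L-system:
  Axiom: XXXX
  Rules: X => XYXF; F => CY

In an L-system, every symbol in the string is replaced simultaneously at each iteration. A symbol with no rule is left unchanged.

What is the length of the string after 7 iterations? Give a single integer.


Answer: 1780

Derivation:
Step 0: length = 4
Step 1: length = 16
Step 2: length = 44
Step 3: length = 100
Step 4: length = 212
Step 5: length = 436
Step 6: length = 884
Step 7: length = 1780


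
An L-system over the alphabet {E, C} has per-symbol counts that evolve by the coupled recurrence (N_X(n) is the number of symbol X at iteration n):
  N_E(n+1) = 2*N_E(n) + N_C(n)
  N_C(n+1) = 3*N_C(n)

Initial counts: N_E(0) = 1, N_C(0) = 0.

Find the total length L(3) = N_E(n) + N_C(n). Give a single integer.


Answer: 8

Derivation:
Step 0: N_E=1, N_C=0, L=1
Step 1: N_E=2, N_C=0, L=2
Step 2: N_E=4, N_C=0, L=4
Step 3: N_E=8, N_C=0, L=8


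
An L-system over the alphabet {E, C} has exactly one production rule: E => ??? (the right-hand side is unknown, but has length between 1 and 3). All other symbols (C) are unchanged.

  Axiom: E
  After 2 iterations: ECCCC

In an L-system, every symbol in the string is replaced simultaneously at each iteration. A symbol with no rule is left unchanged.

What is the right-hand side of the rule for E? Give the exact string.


Answer: ECC

Derivation:
Trying E => ECC:
  Step 0: E
  Step 1: ECC
  Step 2: ECCCC
Matches the given result.


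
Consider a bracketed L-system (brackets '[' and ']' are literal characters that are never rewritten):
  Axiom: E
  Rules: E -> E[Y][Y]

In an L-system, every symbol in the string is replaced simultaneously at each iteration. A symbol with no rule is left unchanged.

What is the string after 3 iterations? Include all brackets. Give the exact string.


Answer: E[Y][Y][Y][Y][Y][Y]

Derivation:
Step 0: E
Step 1: E[Y][Y]
Step 2: E[Y][Y][Y][Y]
Step 3: E[Y][Y][Y][Y][Y][Y]


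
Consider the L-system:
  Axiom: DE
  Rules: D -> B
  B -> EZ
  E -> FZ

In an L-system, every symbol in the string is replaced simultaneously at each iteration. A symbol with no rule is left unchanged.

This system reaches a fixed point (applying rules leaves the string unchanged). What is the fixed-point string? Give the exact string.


Step 0: DE
Step 1: BFZ
Step 2: EZFZ
Step 3: FZZFZ
Step 4: FZZFZ  (unchanged — fixed point at step 3)

Answer: FZZFZ


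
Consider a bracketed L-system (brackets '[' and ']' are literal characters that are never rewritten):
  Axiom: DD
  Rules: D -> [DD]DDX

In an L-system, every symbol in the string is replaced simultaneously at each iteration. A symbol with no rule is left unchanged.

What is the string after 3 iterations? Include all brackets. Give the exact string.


Step 0: DD
Step 1: [DD]DDX[DD]DDX
Step 2: [[DD]DDX[DD]DDX][DD]DDX[DD]DDXX[[DD]DDX[DD]DDX][DD]DDX[DD]DDXX
Step 3: [[[DD]DDX[DD]DDX][DD]DDX[DD]DDXX[[DD]DDX[DD]DDX][DD]DDX[DD]DDXX][[DD]DDX[DD]DDX][DD]DDX[DD]DDXX[[DD]DDX[DD]DDX][DD]DDX[DD]DDXXX[[[DD]DDX[DD]DDX][DD]DDX[DD]DDXX[[DD]DDX[DD]DDX][DD]DDX[DD]DDXX][[DD]DDX[DD]DDX][DD]DDX[DD]DDXX[[DD]DDX[DD]DDX][DD]DDX[DD]DDXXX

Answer: [[[DD]DDX[DD]DDX][DD]DDX[DD]DDXX[[DD]DDX[DD]DDX][DD]DDX[DD]DDXX][[DD]DDX[DD]DDX][DD]DDX[DD]DDXX[[DD]DDX[DD]DDX][DD]DDX[DD]DDXXX[[[DD]DDX[DD]DDX][DD]DDX[DD]DDXX[[DD]DDX[DD]DDX][DD]DDX[DD]DDXX][[DD]DDX[DD]DDX][DD]DDX[DD]DDXX[[DD]DDX[DD]DDX][DD]DDX[DD]DDXXX


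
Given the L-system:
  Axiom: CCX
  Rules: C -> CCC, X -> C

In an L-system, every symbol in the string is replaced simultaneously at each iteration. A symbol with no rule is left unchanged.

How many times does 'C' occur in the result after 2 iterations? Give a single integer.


Answer: 21

Derivation:
Step 0: CCX  (2 'C')
Step 1: CCCCCCC  (7 'C')
Step 2: CCCCCCCCCCCCCCCCCCCCC  (21 'C')


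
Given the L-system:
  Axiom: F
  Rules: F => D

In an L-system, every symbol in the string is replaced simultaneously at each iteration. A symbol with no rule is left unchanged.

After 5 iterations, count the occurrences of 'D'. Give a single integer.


Answer: 1

Derivation:
Step 0: F  (0 'D')
Step 1: D  (1 'D')
Step 2: D  (1 'D')
Step 3: D  (1 'D')
Step 4: D  (1 'D')
Step 5: D  (1 'D')


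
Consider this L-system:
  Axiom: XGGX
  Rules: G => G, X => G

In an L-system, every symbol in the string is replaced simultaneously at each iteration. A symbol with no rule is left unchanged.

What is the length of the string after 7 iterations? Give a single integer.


Answer: 4

Derivation:
Step 0: length = 4
Step 1: length = 4
Step 2: length = 4
Step 3: length = 4
Step 4: length = 4
Step 5: length = 4
Step 6: length = 4
Step 7: length = 4


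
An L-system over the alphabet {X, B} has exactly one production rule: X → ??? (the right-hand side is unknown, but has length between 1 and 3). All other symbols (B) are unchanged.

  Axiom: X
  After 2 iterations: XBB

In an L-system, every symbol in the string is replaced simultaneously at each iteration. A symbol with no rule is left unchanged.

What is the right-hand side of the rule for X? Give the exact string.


Answer: XB

Derivation:
Trying X → XB:
  Step 0: X
  Step 1: XB
  Step 2: XBB
Matches the given result.


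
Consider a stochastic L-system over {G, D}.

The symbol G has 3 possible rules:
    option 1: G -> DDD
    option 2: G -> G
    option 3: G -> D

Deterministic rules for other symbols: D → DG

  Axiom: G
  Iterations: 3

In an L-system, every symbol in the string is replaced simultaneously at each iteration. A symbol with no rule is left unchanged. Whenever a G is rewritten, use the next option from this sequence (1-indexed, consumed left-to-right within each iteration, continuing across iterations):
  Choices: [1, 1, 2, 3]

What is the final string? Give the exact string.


Step 0: G
Step 1: DDD  (used choices [1])
Step 2: DGDGDG  (used choices [])
Step 3: DGDDDDGGDGD  (used choices [1, 2, 3])

Answer: DGDDDDGGDGD


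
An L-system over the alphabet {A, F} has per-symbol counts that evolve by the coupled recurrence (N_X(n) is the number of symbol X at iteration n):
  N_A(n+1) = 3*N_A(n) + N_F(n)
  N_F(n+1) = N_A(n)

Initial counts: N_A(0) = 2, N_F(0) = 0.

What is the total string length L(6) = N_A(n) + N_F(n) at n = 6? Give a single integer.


Step 0: N_A=2, N_F=0, L=2
Step 1: N_A=6, N_F=2, L=8
Step 2: N_A=20, N_F=6, L=26
Step 3: N_A=66, N_F=20, L=86
Step 4: N_A=218, N_F=66, L=284
Step 5: N_A=720, N_F=218, L=938
Step 6: N_A=2378, N_F=720, L=3098

Answer: 3098


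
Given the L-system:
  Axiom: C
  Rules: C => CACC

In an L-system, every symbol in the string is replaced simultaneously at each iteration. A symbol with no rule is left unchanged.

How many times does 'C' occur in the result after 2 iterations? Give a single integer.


Step 0: C  (1 'C')
Step 1: CACC  (3 'C')
Step 2: CACCACACCCACC  (9 'C')

Answer: 9


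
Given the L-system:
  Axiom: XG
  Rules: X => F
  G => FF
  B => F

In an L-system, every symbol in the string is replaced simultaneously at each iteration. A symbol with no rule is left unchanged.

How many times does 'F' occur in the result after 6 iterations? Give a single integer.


Answer: 3

Derivation:
Step 0: XG  (0 'F')
Step 1: FFF  (3 'F')
Step 2: FFF  (3 'F')
Step 3: FFF  (3 'F')
Step 4: FFF  (3 'F')
Step 5: FFF  (3 'F')
Step 6: FFF  (3 'F')


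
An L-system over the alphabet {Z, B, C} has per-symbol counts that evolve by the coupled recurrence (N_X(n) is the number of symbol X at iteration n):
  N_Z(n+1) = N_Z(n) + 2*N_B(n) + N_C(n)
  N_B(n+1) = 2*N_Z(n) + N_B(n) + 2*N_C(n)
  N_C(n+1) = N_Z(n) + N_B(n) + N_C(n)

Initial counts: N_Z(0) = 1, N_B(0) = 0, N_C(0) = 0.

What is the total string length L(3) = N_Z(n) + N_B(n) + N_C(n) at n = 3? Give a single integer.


Answer: 64

Derivation:
Step 0: N_Z=1, N_B=0, N_C=0, L=1
Step 1: N_Z=1, N_B=2, N_C=1, L=4
Step 2: N_Z=6, N_B=6, N_C=4, L=16
Step 3: N_Z=22, N_B=26, N_C=16, L=64


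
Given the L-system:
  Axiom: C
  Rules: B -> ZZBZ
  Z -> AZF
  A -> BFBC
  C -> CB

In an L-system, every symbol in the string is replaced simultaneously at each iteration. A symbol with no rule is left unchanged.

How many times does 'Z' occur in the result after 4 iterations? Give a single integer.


Answer: 18

Derivation:
Step 0: C  (0 'Z')
Step 1: CB  (0 'Z')
Step 2: CBZZBZ  (3 'Z')
Step 3: CBZZBZAZFAZFZZBZAZF  (9 'Z')
Step 4: CBZZBZAZFAZFZZBZAZFBFBCAZFFBFBCAZFFAZFAZFZZBZAZFBFBCAZFF  (18 'Z')


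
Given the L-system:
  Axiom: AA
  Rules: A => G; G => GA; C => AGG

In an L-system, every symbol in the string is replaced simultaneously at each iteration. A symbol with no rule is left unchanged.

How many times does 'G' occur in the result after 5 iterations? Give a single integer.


Answer: 10

Derivation:
Step 0: AA  (0 'G')
Step 1: GG  (2 'G')
Step 2: GAGA  (2 'G')
Step 3: GAGGAG  (4 'G')
Step 4: GAGGAGAGGA  (6 'G')
Step 5: GAGGAGAGGAGGAGAG  (10 'G')


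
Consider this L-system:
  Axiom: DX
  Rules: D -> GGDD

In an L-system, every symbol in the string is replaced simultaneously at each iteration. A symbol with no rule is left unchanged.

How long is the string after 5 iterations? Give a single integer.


Step 0: length = 2
Step 1: length = 5
Step 2: length = 11
Step 3: length = 23
Step 4: length = 47
Step 5: length = 95

Answer: 95


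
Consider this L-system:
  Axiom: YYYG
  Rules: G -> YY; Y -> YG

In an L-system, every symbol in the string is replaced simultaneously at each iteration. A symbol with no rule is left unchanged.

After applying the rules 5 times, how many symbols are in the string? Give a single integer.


Answer: 128

Derivation:
Step 0: length = 4
Step 1: length = 8
Step 2: length = 16
Step 3: length = 32
Step 4: length = 64
Step 5: length = 128


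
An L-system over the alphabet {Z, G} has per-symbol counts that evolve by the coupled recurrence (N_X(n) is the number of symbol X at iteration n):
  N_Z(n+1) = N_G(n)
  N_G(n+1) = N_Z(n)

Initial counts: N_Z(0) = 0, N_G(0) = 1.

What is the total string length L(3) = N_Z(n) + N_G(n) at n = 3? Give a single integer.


Step 0: N_Z=0, N_G=1, L=1
Step 1: N_Z=1, N_G=0, L=1
Step 2: N_Z=0, N_G=1, L=1
Step 3: N_Z=1, N_G=0, L=1

Answer: 1


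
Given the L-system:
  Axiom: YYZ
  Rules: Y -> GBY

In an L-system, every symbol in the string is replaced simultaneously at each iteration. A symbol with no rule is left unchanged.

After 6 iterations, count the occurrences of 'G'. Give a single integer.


Answer: 12

Derivation:
Step 0: YYZ  (0 'G')
Step 1: GBYGBYZ  (2 'G')
Step 2: GBGBYGBGBYZ  (4 'G')
Step 3: GBGBGBYGBGBGBYZ  (6 'G')
Step 4: GBGBGBGBYGBGBGBGBYZ  (8 'G')
Step 5: GBGBGBGBGBYGBGBGBGBGBYZ  (10 'G')
Step 6: GBGBGBGBGBGBYGBGBGBGBGBGBYZ  (12 'G')


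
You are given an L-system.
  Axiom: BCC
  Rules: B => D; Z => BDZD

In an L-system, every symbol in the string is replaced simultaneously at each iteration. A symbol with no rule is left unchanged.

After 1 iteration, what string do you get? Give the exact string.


Answer: DCC

Derivation:
Step 0: BCC
Step 1: DCC


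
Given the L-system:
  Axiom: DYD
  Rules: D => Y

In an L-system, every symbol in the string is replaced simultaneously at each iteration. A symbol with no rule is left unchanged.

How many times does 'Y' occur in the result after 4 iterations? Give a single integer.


Step 0: DYD  (1 'Y')
Step 1: YYY  (3 'Y')
Step 2: YYY  (3 'Y')
Step 3: YYY  (3 'Y')
Step 4: YYY  (3 'Y')

Answer: 3


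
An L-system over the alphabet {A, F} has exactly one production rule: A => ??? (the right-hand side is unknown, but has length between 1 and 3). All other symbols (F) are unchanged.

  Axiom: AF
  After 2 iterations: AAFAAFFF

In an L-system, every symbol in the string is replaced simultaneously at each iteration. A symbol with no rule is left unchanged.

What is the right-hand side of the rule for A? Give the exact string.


Trying A => AAF:
  Step 0: AF
  Step 1: AAFF
  Step 2: AAFAAFFF
Matches the given result.

Answer: AAF


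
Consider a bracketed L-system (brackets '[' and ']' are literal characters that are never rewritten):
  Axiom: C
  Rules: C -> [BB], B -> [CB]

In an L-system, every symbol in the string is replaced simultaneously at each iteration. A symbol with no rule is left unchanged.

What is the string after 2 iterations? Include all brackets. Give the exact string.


Step 0: C
Step 1: [BB]
Step 2: [[CB][CB]]

Answer: [[CB][CB]]


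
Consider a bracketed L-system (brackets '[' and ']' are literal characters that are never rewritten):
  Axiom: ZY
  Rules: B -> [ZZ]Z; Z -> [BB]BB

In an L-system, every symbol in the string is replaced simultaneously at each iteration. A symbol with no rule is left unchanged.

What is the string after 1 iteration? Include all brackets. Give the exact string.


Step 0: ZY
Step 1: [BB]BBY

Answer: [BB]BBY


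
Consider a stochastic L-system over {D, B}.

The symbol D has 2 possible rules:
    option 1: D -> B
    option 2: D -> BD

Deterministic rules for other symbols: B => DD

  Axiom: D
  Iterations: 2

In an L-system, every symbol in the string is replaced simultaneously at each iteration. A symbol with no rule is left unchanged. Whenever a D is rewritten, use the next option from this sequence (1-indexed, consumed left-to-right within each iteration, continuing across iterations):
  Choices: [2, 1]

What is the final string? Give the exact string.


Answer: DDB

Derivation:
Step 0: D
Step 1: BD  (used choices [2])
Step 2: DDB  (used choices [1])
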